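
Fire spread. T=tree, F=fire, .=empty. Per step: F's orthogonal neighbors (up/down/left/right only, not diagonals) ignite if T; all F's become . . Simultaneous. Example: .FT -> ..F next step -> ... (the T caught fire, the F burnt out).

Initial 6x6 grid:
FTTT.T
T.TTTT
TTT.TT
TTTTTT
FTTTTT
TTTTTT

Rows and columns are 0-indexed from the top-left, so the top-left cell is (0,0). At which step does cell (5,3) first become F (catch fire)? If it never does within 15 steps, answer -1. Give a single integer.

Step 1: cell (5,3)='T' (+5 fires, +2 burnt)
Step 2: cell (5,3)='T' (+5 fires, +5 burnt)
Step 3: cell (5,3)='T' (+6 fires, +5 burnt)
Step 4: cell (5,3)='F' (+5 fires, +6 burnt)
  -> target ignites at step 4
Step 5: cell (5,3)='.' (+4 fires, +5 burnt)
Step 6: cell (5,3)='.' (+4 fires, +4 burnt)
Step 7: cell (5,3)='.' (+2 fires, +4 burnt)
Step 8: cell (5,3)='.' (+0 fires, +2 burnt)
  fire out at step 8

4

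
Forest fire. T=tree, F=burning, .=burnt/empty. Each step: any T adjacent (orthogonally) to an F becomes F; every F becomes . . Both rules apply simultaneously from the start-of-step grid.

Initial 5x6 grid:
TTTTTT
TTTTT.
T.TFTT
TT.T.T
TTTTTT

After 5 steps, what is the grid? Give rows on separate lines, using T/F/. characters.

Step 1: 4 trees catch fire, 1 burn out
  TTTTTT
  TTTFT.
  T.F.FT
  TT.F.T
  TTTTTT
Step 2: 5 trees catch fire, 4 burn out
  TTTFTT
  TTF.F.
  T....F
  TT...T
  TTTFTT
Step 3: 6 trees catch fire, 5 burn out
  TTF.FT
  TF....
  T.....
  TT...F
  TTF.FT
Step 4: 5 trees catch fire, 6 burn out
  TF...F
  F.....
  T.....
  TT....
  TF...F
Step 5: 4 trees catch fire, 5 burn out
  F.....
  ......
  F.....
  TF....
  F.....

F.....
......
F.....
TF....
F.....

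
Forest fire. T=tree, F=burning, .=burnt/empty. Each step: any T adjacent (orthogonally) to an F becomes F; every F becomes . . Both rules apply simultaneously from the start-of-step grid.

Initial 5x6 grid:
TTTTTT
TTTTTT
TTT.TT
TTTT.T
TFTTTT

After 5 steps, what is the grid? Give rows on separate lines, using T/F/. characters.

Step 1: 3 trees catch fire, 1 burn out
  TTTTTT
  TTTTTT
  TTT.TT
  TFTT.T
  F.FTTT
Step 2: 4 trees catch fire, 3 burn out
  TTTTTT
  TTTTTT
  TFT.TT
  F.FT.T
  ...FTT
Step 3: 5 trees catch fire, 4 burn out
  TTTTTT
  TFTTTT
  F.F.TT
  ...F.T
  ....FT
Step 4: 4 trees catch fire, 5 burn out
  TFTTTT
  F.FTTT
  ....TT
  .....T
  .....F
Step 5: 4 trees catch fire, 4 burn out
  F.FTTT
  ...FTT
  ....TT
  .....F
  ......

F.FTTT
...FTT
....TT
.....F
......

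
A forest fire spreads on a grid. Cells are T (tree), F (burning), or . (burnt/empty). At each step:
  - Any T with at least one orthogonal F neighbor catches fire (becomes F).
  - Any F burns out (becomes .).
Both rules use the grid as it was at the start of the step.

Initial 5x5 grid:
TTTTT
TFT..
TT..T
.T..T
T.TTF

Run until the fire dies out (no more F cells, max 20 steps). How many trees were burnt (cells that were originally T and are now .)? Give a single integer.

Step 1: +6 fires, +2 burnt (F count now 6)
Step 2: +6 fires, +6 burnt (F count now 6)
Step 3: +1 fires, +6 burnt (F count now 1)
Step 4: +1 fires, +1 burnt (F count now 1)
Step 5: +0 fires, +1 burnt (F count now 0)
Fire out after step 5
Initially T: 15, now '.': 24
Total burnt (originally-T cells now '.'): 14

Answer: 14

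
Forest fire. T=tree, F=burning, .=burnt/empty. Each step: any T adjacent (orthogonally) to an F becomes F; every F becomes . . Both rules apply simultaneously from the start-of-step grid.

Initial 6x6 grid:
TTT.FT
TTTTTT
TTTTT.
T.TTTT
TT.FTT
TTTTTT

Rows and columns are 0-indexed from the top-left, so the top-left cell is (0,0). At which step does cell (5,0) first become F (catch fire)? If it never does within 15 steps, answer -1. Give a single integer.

Step 1: cell (5,0)='T' (+5 fires, +2 burnt)
Step 2: cell (5,0)='T' (+9 fires, +5 burnt)
Step 3: cell (5,0)='T' (+5 fires, +9 burnt)
Step 4: cell (5,0)='F' (+5 fires, +5 burnt)
  -> target ignites at step 4
Step 5: cell (5,0)='.' (+4 fires, +5 burnt)
Step 6: cell (5,0)='.' (+2 fires, +4 burnt)
Step 7: cell (5,0)='.' (+0 fires, +2 burnt)
  fire out at step 7

4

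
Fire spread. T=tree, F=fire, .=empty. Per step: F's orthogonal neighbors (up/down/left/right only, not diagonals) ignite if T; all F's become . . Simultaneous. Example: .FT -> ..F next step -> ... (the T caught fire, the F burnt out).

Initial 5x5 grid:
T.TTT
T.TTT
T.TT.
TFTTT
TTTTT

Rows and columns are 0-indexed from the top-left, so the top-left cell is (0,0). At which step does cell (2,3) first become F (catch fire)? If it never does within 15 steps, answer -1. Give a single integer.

Step 1: cell (2,3)='T' (+3 fires, +1 burnt)
Step 2: cell (2,3)='T' (+5 fires, +3 burnt)
Step 3: cell (2,3)='F' (+5 fires, +5 burnt)
  -> target ignites at step 3
Step 4: cell (2,3)='.' (+4 fires, +5 burnt)
Step 5: cell (2,3)='.' (+2 fires, +4 burnt)
Step 6: cell (2,3)='.' (+1 fires, +2 burnt)
Step 7: cell (2,3)='.' (+0 fires, +1 burnt)
  fire out at step 7

3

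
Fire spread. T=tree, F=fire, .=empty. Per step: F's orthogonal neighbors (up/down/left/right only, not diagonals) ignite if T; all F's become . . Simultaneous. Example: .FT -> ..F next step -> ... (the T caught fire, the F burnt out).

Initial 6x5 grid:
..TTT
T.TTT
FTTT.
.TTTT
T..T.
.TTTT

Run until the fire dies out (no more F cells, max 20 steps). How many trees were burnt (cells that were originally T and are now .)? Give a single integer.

Step 1: +2 fires, +1 burnt (F count now 2)
Step 2: +2 fires, +2 burnt (F count now 2)
Step 3: +3 fires, +2 burnt (F count now 3)
Step 4: +3 fires, +3 burnt (F count now 3)
Step 5: +4 fires, +3 burnt (F count now 4)
Step 6: +2 fires, +4 burnt (F count now 2)
Step 7: +2 fires, +2 burnt (F count now 2)
Step 8: +1 fires, +2 burnt (F count now 1)
Step 9: +0 fires, +1 burnt (F count now 0)
Fire out after step 9
Initially T: 20, now '.': 29
Total burnt (originally-T cells now '.'): 19

Answer: 19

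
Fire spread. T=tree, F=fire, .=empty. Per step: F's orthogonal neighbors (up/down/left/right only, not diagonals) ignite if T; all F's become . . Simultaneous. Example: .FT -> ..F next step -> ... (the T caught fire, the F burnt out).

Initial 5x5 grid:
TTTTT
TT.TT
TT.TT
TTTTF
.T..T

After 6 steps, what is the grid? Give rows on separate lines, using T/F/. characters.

Step 1: 3 trees catch fire, 1 burn out
  TTTTT
  TT.TT
  TT.TF
  TTTF.
  .T..F
Step 2: 3 trees catch fire, 3 burn out
  TTTTT
  TT.TF
  TT.F.
  TTF..
  .T...
Step 3: 3 trees catch fire, 3 burn out
  TTTTF
  TT.F.
  TT...
  TF...
  .T...
Step 4: 4 trees catch fire, 3 burn out
  TTTF.
  TT...
  TF...
  F....
  .F...
Step 5: 3 trees catch fire, 4 burn out
  TTF..
  TF...
  F....
  .....
  .....
Step 6: 2 trees catch fire, 3 burn out
  TF...
  F....
  .....
  .....
  .....

TF...
F....
.....
.....
.....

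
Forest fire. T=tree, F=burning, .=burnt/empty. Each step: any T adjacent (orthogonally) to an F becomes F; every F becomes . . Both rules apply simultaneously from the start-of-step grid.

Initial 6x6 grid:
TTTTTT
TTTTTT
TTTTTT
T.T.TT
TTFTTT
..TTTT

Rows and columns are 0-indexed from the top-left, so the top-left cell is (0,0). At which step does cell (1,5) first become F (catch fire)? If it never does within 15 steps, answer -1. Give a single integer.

Step 1: cell (1,5)='T' (+4 fires, +1 burnt)
Step 2: cell (1,5)='T' (+4 fires, +4 burnt)
Step 3: cell (1,5)='T' (+7 fires, +4 burnt)
Step 4: cell (1,5)='T' (+7 fires, +7 burnt)
Step 5: cell (1,5)='T' (+5 fires, +7 burnt)
Step 6: cell (1,5)='F' (+3 fires, +5 burnt)
  -> target ignites at step 6
Step 7: cell (1,5)='.' (+1 fires, +3 burnt)
Step 8: cell (1,5)='.' (+0 fires, +1 burnt)
  fire out at step 8

6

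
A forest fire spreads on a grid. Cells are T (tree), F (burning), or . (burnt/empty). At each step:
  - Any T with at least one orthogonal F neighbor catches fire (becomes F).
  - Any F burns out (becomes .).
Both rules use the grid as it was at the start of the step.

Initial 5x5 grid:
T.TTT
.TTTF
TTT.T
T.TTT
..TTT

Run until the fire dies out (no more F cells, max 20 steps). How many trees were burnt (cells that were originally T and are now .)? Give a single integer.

Answer: 17

Derivation:
Step 1: +3 fires, +1 burnt (F count now 3)
Step 2: +3 fires, +3 burnt (F count now 3)
Step 3: +5 fires, +3 burnt (F count now 5)
Step 4: +3 fires, +5 burnt (F count now 3)
Step 5: +2 fires, +3 burnt (F count now 2)
Step 6: +1 fires, +2 burnt (F count now 1)
Step 7: +0 fires, +1 burnt (F count now 0)
Fire out after step 7
Initially T: 18, now '.': 24
Total burnt (originally-T cells now '.'): 17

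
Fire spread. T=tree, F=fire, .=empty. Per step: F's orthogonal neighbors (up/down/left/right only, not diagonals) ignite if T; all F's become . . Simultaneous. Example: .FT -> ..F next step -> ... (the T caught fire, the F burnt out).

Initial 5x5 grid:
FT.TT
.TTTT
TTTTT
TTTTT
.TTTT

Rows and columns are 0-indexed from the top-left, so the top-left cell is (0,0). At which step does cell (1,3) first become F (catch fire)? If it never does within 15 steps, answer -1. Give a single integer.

Step 1: cell (1,3)='T' (+1 fires, +1 burnt)
Step 2: cell (1,3)='T' (+1 fires, +1 burnt)
Step 3: cell (1,3)='T' (+2 fires, +1 burnt)
Step 4: cell (1,3)='F' (+4 fires, +2 burnt)
  -> target ignites at step 4
Step 5: cell (1,3)='.' (+6 fires, +4 burnt)
Step 6: cell (1,3)='.' (+4 fires, +6 burnt)
Step 7: cell (1,3)='.' (+2 fires, +4 burnt)
Step 8: cell (1,3)='.' (+1 fires, +2 burnt)
Step 9: cell (1,3)='.' (+0 fires, +1 burnt)
  fire out at step 9

4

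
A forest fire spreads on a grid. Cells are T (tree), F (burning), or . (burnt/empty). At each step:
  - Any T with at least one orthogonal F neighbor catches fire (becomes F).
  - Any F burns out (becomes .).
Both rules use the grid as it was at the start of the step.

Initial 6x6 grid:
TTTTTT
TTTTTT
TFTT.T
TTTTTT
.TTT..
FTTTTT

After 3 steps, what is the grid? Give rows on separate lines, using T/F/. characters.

Step 1: 5 trees catch fire, 2 burn out
  TTTTTT
  TFTTTT
  F.FT.T
  TFTTTT
  .TTT..
  .FTTTT
Step 2: 8 trees catch fire, 5 burn out
  TFTTTT
  F.FTTT
  ...F.T
  F.FTTT
  .FTT..
  ..FTTT
Step 3: 6 trees catch fire, 8 burn out
  F.FTTT
  ...FTT
  .....T
  ...FTT
  ..FT..
  ...FTT

F.FTTT
...FTT
.....T
...FTT
..FT..
...FTT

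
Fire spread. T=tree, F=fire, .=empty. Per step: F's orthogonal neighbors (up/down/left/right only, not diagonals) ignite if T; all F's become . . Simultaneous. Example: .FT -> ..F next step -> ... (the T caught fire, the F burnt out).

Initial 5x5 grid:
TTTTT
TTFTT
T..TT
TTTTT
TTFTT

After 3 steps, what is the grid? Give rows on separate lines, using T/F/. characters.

Step 1: 6 trees catch fire, 2 burn out
  TTFTT
  TF.FT
  T..TT
  TTFTT
  TF.FT
Step 2: 9 trees catch fire, 6 burn out
  TF.FT
  F...F
  T..FT
  TF.FT
  F...F
Step 3: 6 trees catch fire, 9 burn out
  F...F
  .....
  F...F
  F...F
  .....

F...F
.....
F...F
F...F
.....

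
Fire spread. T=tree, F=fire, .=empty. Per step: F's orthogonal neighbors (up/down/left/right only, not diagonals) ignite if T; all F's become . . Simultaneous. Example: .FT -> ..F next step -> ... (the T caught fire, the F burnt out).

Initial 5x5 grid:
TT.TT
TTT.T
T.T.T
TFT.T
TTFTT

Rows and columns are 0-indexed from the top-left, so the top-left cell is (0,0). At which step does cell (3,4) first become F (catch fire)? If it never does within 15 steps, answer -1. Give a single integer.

Step 1: cell (3,4)='T' (+4 fires, +2 burnt)
Step 2: cell (3,4)='T' (+4 fires, +4 burnt)
Step 3: cell (3,4)='F' (+3 fires, +4 burnt)
  -> target ignites at step 3
Step 4: cell (3,4)='.' (+3 fires, +3 burnt)
Step 5: cell (3,4)='.' (+2 fires, +3 burnt)
Step 6: cell (3,4)='.' (+1 fires, +2 burnt)
Step 7: cell (3,4)='.' (+1 fires, +1 burnt)
Step 8: cell (3,4)='.' (+0 fires, +1 burnt)
  fire out at step 8

3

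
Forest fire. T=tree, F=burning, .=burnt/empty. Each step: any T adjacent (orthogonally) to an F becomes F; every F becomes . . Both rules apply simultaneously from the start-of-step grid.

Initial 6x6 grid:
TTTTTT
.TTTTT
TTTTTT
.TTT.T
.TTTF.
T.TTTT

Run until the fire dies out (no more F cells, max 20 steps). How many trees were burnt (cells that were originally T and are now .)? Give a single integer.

Answer: 28

Derivation:
Step 1: +2 fires, +1 burnt (F count now 2)
Step 2: +4 fires, +2 burnt (F count now 4)
Step 3: +4 fires, +4 burnt (F count now 4)
Step 4: +4 fires, +4 burnt (F count now 4)
Step 5: +5 fires, +4 burnt (F count now 5)
Step 6: +6 fires, +5 burnt (F count now 6)
Step 7: +2 fires, +6 burnt (F count now 2)
Step 8: +1 fires, +2 burnt (F count now 1)
Step 9: +0 fires, +1 burnt (F count now 0)
Fire out after step 9
Initially T: 29, now '.': 35
Total burnt (originally-T cells now '.'): 28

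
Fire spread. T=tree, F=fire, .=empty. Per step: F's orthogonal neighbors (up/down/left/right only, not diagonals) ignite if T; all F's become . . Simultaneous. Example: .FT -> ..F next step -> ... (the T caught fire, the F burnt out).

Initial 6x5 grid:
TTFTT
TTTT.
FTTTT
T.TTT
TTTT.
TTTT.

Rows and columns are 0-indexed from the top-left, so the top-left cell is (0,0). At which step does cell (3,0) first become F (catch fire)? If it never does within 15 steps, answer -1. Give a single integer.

Step 1: cell (3,0)='F' (+6 fires, +2 burnt)
  -> target ignites at step 1
Step 2: cell (3,0)='.' (+6 fires, +6 burnt)
Step 3: cell (3,0)='.' (+4 fires, +6 burnt)
Step 4: cell (3,0)='.' (+4 fires, +4 burnt)
Step 5: cell (3,0)='.' (+3 fires, +4 burnt)
Step 6: cell (3,0)='.' (+1 fires, +3 burnt)
Step 7: cell (3,0)='.' (+0 fires, +1 burnt)
  fire out at step 7

1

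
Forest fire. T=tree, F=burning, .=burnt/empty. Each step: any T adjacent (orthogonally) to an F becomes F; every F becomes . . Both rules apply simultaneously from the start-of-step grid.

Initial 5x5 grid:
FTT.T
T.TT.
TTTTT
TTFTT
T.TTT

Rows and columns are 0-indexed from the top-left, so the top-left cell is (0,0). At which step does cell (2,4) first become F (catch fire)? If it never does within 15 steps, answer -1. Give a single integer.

Step 1: cell (2,4)='T' (+6 fires, +2 burnt)
Step 2: cell (2,4)='T' (+8 fires, +6 burnt)
Step 3: cell (2,4)='F' (+4 fires, +8 burnt)
  -> target ignites at step 3
Step 4: cell (2,4)='.' (+0 fires, +4 burnt)
  fire out at step 4

3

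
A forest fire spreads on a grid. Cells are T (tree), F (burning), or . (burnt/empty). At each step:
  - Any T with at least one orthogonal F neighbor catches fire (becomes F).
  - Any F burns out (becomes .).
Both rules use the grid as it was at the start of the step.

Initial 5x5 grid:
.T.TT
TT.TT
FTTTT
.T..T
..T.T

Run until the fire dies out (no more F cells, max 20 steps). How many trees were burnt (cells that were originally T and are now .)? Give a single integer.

Step 1: +2 fires, +1 burnt (F count now 2)
Step 2: +3 fires, +2 burnt (F count now 3)
Step 3: +2 fires, +3 burnt (F count now 2)
Step 4: +2 fires, +2 burnt (F count now 2)
Step 5: +3 fires, +2 burnt (F count now 3)
Step 6: +2 fires, +3 burnt (F count now 2)
Step 7: +0 fires, +2 burnt (F count now 0)
Fire out after step 7
Initially T: 15, now '.': 24
Total burnt (originally-T cells now '.'): 14

Answer: 14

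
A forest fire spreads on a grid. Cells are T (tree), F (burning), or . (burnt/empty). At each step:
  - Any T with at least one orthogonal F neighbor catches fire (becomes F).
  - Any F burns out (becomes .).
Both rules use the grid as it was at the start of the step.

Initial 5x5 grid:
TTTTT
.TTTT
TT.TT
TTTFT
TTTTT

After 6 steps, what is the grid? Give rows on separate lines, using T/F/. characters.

Step 1: 4 trees catch fire, 1 burn out
  TTTTT
  .TTTT
  TT.FT
  TTF.F
  TTTFT
Step 2: 5 trees catch fire, 4 burn out
  TTTTT
  .TTFT
  TT..F
  TF...
  TTF.F
Step 3: 6 trees catch fire, 5 burn out
  TTTFT
  .TF.F
  TF...
  F....
  TF...
Step 4: 5 trees catch fire, 6 burn out
  TTF.F
  .F...
  F....
  .....
  F....
Step 5: 1 trees catch fire, 5 burn out
  TF...
  .....
  .....
  .....
  .....
Step 6: 1 trees catch fire, 1 burn out
  F....
  .....
  .....
  .....
  .....

F....
.....
.....
.....
.....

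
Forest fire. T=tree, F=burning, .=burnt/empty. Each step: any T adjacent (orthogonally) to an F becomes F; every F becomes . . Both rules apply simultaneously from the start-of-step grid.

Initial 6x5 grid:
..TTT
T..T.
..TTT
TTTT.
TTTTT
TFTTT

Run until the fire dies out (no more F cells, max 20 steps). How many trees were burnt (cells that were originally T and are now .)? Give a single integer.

Answer: 20

Derivation:
Step 1: +3 fires, +1 burnt (F count now 3)
Step 2: +4 fires, +3 burnt (F count now 4)
Step 3: +4 fires, +4 burnt (F count now 4)
Step 4: +3 fires, +4 burnt (F count now 3)
Step 5: +1 fires, +3 burnt (F count now 1)
Step 6: +2 fires, +1 burnt (F count now 2)
Step 7: +1 fires, +2 burnt (F count now 1)
Step 8: +2 fires, +1 burnt (F count now 2)
Step 9: +0 fires, +2 burnt (F count now 0)
Fire out after step 9
Initially T: 21, now '.': 29
Total burnt (originally-T cells now '.'): 20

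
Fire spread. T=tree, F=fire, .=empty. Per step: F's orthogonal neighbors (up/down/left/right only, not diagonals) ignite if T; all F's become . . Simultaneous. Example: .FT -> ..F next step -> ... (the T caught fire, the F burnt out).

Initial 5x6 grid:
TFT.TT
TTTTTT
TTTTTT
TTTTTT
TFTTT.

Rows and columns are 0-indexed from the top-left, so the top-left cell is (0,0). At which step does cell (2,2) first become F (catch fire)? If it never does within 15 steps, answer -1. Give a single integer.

Step 1: cell (2,2)='T' (+6 fires, +2 burnt)
Step 2: cell (2,2)='T' (+6 fires, +6 burnt)
Step 3: cell (2,2)='F' (+5 fires, +6 burnt)
  -> target ignites at step 3
Step 4: cell (2,2)='.' (+3 fires, +5 burnt)
Step 5: cell (2,2)='.' (+4 fires, +3 burnt)
Step 6: cell (2,2)='.' (+2 fires, +4 burnt)
Step 7: cell (2,2)='.' (+0 fires, +2 burnt)
  fire out at step 7

3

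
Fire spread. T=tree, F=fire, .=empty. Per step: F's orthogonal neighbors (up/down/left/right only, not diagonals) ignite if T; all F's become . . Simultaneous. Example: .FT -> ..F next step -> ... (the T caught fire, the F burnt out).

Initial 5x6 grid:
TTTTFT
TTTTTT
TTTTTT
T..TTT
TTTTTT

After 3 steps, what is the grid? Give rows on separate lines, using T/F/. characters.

Step 1: 3 trees catch fire, 1 burn out
  TTTF.F
  TTTTFT
  TTTTTT
  T..TTT
  TTTTTT
Step 2: 4 trees catch fire, 3 burn out
  TTF...
  TTTF.F
  TTTTFT
  T..TTT
  TTTTTT
Step 3: 5 trees catch fire, 4 burn out
  TF....
  TTF...
  TTTF.F
  T..TFT
  TTTTTT

TF....
TTF...
TTTF.F
T..TFT
TTTTTT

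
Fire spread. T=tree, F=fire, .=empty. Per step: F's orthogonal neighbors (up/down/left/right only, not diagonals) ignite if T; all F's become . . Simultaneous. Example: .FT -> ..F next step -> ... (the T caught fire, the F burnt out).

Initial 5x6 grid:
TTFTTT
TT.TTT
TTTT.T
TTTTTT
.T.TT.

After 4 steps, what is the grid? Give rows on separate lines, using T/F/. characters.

Step 1: 2 trees catch fire, 1 burn out
  TF.FTT
  TT.TTT
  TTTT.T
  TTTTTT
  .T.TT.
Step 2: 4 trees catch fire, 2 burn out
  F...FT
  TF.FTT
  TTTT.T
  TTTTTT
  .T.TT.
Step 3: 5 trees catch fire, 4 burn out
  .....F
  F...FT
  TFTF.T
  TTTTTT
  .T.TT.
Step 4: 5 trees catch fire, 5 burn out
  ......
  .....F
  F.F..T
  TFTFTT
  .T.TT.

......
.....F
F.F..T
TFTFTT
.T.TT.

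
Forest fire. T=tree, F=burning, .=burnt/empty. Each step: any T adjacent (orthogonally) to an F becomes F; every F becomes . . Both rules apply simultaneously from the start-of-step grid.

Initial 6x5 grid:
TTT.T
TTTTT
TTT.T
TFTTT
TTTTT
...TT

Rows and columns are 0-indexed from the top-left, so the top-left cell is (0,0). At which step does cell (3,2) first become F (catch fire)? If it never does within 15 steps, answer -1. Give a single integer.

Step 1: cell (3,2)='F' (+4 fires, +1 burnt)
  -> target ignites at step 1
Step 2: cell (3,2)='.' (+6 fires, +4 burnt)
Step 3: cell (3,2)='.' (+5 fires, +6 burnt)
Step 4: cell (3,2)='.' (+6 fires, +5 burnt)
Step 5: cell (3,2)='.' (+2 fires, +6 burnt)
Step 6: cell (3,2)='.' (+1 fires, +2 burnt)
Step 7: cell (3,2)='.' (+0 fires, +1 burnt)
  fire out at step 7

1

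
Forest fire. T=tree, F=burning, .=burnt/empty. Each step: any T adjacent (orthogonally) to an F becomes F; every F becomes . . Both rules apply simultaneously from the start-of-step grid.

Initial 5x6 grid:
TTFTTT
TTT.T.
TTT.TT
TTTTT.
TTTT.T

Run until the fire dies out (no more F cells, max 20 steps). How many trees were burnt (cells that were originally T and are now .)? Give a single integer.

Answer: 23

Derivation:
Step 1: +3 fires, +1 burnt (F count now 3)
Step 2: +4 fires, +3 burnt (F count now 4)
Step 3: +5 fires, +4 burnt (F count now 5)
Step 4: +5 fires, +5 burnt (F count now 5)
Step 5: +5 fires, +5 burnt (F count now 5)
Step 6: +1 fires, +5 burnt (F count now 1)
Step 7: +0 fires, +1 burnt (F count now 0)
Fire out after step 7
Initially T: 24, now '.': 29
Total burnt (originally-T cells now '.'): 23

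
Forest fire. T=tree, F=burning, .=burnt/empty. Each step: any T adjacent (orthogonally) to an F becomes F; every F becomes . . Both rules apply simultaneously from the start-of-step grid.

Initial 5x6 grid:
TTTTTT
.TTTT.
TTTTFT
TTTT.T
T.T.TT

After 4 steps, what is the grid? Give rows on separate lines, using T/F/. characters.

Step 1: 3 trees catch fire, 1 burn out
  TTTTTT
  .TTTF.
  TTTF.F
  TTTT.T
  T.T.TT
Step 2: 5 trees catch fire, 3 burn out
  TTTTFT
  .TTF..
  TTF...
  TTTF.F
  T.T.TT
Step 3: 6 trees catch fire, 5 burn out
  TTTF.F
  .TF...
  TF....
  TTF...
  T.T.TF
Step 4: 6 trees catch fire, 6 burn out
  TTF...
  .F....
  F.....
  TF....
  T.F.F.

TTF...
.F....
F.....
TF....
T.F.F.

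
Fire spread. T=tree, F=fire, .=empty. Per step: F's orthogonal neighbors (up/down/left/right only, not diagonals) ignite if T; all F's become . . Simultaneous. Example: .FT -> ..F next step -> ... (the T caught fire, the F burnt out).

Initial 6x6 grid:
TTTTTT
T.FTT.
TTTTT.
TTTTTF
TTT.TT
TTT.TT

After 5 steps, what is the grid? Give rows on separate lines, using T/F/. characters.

Step 1: 5 trees catch fire, 2 burn out
  TTFTTT
  T..FT.
  TTFTT.
  TTTTF.
  TTT.TF
  TTT.TT
Step 2: 10 trees catch fire, 5 burn out
  TF.FTT
  T...F.
  TF.FF.
  TTFF..
  TTT.F.
  TTT.TF
Step 3: 6 trees catch fire, 10 burn out
  F...FT
  T.....
  F.....
  TF....
  TTF...
  TTT.F.
Step 4: 5 trees catch fire, 6 burn out
  .....F
  F.....
  ......
  F.....
  TF....
  TTF...
Step 5: 2 trees catch fire, 5 burn out
  ......
  ......
  ......
  ......
  F.....
  TF....

......
......
......
......
F.....
TF....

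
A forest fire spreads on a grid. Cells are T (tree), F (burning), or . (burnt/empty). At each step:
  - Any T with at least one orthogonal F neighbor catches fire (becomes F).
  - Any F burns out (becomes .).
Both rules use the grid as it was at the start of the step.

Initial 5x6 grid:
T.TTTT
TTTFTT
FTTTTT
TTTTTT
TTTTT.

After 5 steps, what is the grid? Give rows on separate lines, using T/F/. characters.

Step 1: 7 trees catch fire, 2 burn out
  T.TFTT
  FTF.FT
  .FTFTT
  FTTTTT
  TTTTT.
Step 2: 10 trees catch fire, 7 burn out
  F.F.FT
  .F...F
  ..F.FT
  .FTFTT
  FTTTT.
Step 3: 6 trees catch fire, 10 burn out
  .....F
  ......
  .....F
  ..F.FT
  .FTFT.
Step 4: 3 trees catch fire, 6 burn out
  ......
  ......
  ......
  .....F
  ..F.F.
Step 5: 0 trees catch fire, 3 burn out
  ......
  ......
  ......
  ......
  ......

......
......
......
......
......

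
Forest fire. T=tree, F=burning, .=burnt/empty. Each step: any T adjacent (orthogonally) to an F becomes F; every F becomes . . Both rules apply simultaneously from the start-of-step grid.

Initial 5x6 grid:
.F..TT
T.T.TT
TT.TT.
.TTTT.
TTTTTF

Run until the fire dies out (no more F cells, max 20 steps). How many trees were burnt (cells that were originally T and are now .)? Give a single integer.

Answer: 18

Derivation:
Step 1: +1 fires, +2 burnt (F count now 1)
Step 2: +2 fires, +1 burnt (F count now 2)
Step 3: +3 fires, +2 burnt (F count now 3)
Step 4: +4 fires, +3 burnt (F count now 4)
Step 5: +4 fires, +4 burnt (F count now 4)
Step 6: +2 fires, +4 burnt (F count now 2)
Step 7: +1 fires, +2 burnt (F count now 1)
Step 8: +1 fires, +1 burnt (F count now 1)
Step 9: +0 fires, +1 burnt (F count now 0)
Fire out after step 9
Initially T: 19, now '.': 29
Total burnt (originally-T cells now '.'): 18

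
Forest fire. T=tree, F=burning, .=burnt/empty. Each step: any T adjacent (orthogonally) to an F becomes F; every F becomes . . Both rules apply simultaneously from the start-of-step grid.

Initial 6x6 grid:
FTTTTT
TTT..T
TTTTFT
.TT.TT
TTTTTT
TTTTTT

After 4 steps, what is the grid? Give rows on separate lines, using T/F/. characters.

Step 1: 5 trees catch fire, 2 burn out
  .FTTTT
  FTT..T
  TTTF.F
  .TT.FT
  TTTTTT
  TTTTTT
Step 2: 7 trees catch fire, 5 burn out
  ..FTTT
  .FT..F
  FTF...
  .TT..F
  TTTTFT
  TTTTTT
Step 3: 8 trees catch fire, 7 burn out
  ...FTF
  ..F...
  .F....
  .TF...
  TTTF.F
  TTTTFT
Step 4: 5 trees catch fire, 8 burn out
  ....F.
  ......
  ......
  .F....
  TTF...
  TTTF.F

....F.
......
......
.F....
TTF...
TTTF.F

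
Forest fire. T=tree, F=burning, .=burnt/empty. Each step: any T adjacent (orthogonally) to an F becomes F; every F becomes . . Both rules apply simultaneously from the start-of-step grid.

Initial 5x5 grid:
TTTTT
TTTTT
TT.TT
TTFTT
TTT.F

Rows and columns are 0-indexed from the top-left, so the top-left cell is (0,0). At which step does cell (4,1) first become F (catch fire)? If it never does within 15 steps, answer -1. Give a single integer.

Step 1: cell (4,1)='T' (+4 fires, +2 burnt)
Step 2: cell (4,1)='F' (+5 fires, +4 burnt)
  -> target ignites at step 2
Step 3: cell (4,1)='.' (+5 fires, +5 burnt)
Step 4: cell (4,1)='.' (+5 fires, +5 burnt)
Step 5: cell (4,1)='.' (+2 fires, +5 burnt)
Step 6: cell (4,1)='.' (+0 fires, +2 burnt)
  fire out at step 6

2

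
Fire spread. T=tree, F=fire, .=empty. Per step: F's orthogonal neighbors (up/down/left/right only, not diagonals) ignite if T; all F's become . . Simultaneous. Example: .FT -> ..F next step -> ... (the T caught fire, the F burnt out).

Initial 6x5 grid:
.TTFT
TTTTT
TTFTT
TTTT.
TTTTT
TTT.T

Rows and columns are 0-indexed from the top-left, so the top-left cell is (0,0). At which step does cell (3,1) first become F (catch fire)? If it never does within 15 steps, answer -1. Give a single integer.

Step 1: cell (3,1)='T' (+7 fires, +2 burnt)
Step 2: cell (3,1)='F' (+8 fires, +7 burnt)
  -> target ignites at step 2
Step 3: cell (3,1)='.' (+5 fires, +8 burnt)
Step 4: cell (3,1)='.' (+3 fires, +5 burnt)
Step 5: cell (3,1)='.' (+2 fires, +3 burnt)
Step 6: cell (3,1)='.' (+0 fires, +2 burnt)
  fire out at step 6

2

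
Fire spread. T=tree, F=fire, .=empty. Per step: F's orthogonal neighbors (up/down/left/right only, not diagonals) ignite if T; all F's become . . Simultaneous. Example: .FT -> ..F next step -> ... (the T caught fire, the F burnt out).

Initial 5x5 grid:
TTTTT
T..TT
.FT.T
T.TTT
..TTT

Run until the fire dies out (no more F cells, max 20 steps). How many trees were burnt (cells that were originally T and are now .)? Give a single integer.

Step 1: +1 fires, +1 burnt (F count now 1)
Step 2: +1 fires, +1 burnt (F count now 1)
Step 3: +2 fires, +1 burnt (F count now 2)
Step 4: +2 fires, +2 burnt (F count now 2)
Step 5: +2 fires, +2 burnt (F count now 2)
Step 6: +1 fires, +2 burnt (F count now 1)
Step 7: +2 fires, +1 burnt (F count now 2)
Step 8: +1 fires, +2 burnt (F count now 1)
Step 9: +1 fires, +1 burnt (F count now 1)
Step 10: +1 fires, +1 burnt (F count now 1)
Step 11: +1 fires, +1 burnt (F count now 1)
Step 12: +1 fires, +1 burnt (F count now 1)
Step 13: +0 fires, +1 burnt (F count now 0)
Fire out after step 13
Initially T: 17, now '.': 24
Total burnt (originally-T cells now '.'): 16

Answer: 16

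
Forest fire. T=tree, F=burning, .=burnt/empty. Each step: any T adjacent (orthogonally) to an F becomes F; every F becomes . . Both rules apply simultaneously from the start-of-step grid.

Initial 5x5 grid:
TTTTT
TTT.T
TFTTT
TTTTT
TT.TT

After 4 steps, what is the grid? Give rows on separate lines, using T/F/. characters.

Step 1: 4 trees catch fire, 1 burn out
  TTTTT
  TFT.T
  F.FTT
  TFTTT
  TT.TT
Step 2: 7 trees catch fire, 4 burn out
  TFTTT
  F.F.T
  ...FT
  F.FTT
  TF.TT
Step 3: 5 trees catch fire, 7 burn out
  F.FTT
  ....T
  ....F
  ...FT
  F..TT
Step 4: 4 trees catch fire, 5 burn out
  ...FT
  ....F
  .....
  ....F
  ...FT

...FT
....F
.....
....F
...FT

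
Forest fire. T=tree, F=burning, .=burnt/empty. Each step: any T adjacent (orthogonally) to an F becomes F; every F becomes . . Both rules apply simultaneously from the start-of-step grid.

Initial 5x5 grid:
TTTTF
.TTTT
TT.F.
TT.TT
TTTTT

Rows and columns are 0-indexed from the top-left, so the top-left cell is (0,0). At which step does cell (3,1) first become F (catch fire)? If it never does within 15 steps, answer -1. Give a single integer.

Step 1: cell (3,1)='T' (+4 fires, +2 burnt)
Step 2: cell (3,1)='T' (+4 fires, +4 burnt)
Step 3: cell (3,1)='T' (+4 fires, +4 burnt)
Step 4: cell (3,1)='T' (+3 fires, +4 burnt)
Step 5: cell (3,1)='F' (+3 fires, +3 burnt)
  -> target ignites at step 5
Step 6: cell (3,1)='.' (+1 fires, +3 burnt)
Step 7: cell (3,1)='.' (+0 fires, +1 burnt)
  fire out at step 7

5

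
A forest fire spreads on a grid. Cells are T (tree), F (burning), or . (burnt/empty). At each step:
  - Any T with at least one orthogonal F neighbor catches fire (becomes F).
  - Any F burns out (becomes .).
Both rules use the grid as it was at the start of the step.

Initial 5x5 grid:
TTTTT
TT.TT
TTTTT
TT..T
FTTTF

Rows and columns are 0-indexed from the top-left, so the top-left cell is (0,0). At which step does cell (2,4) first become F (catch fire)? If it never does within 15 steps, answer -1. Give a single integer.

Step 1: cell (2,4)='T' (+4 fires, +2 burnt)
Step 2: cell (2,4)='F' (+4 fires, +4 burnt)
  -> target ignites at step 2
Step 3: cell (2,4)='.' (+4 fires, +4 burnt)
Step 4: cell (2,4)='.' (+5 fires, +4 burnt)
Step 5: cell (2,4)='.' (+2 fires, +5 burnt)
Step 6: cell (2,4)='.' (+1 fires, +2 burnt)
Step 7: cell (2,4)='.' (+0 fires, +1 burnt)
  fire out at step 7

2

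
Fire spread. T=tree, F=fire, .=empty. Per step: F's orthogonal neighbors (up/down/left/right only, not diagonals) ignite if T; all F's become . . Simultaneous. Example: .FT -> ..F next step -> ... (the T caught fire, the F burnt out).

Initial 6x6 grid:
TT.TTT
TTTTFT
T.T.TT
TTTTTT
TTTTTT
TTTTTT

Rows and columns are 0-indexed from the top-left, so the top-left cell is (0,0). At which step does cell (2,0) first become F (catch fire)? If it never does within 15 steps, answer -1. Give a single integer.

Step 1: cell (2,0)='T' (+4 fires, +1 burnt)
Step 2: cell (2,0)='T' (+5 fires, +4 burnt)
Step 3: cell (2,0)='T' (+5 fires, +5 burnt)
Step 4: cell (2,0)='T' (+6 fires, +5 burnt)
Step 5: cell (2,0)='F' (+6 fires, +6 burnt)
  -> target ignites at step 5
Step 6: cell (2,0)='.' (+3 fires, +6 burnt)
Step 7: cell (2,0)='.' (+2 fires, +3 burnt)
Step 8: cell (2,0)='.' (+1 fires, +2 burnt)
Step 9: cell (2,0)='.' (+0 fires, +1 burnt)
  fire out at step 9

5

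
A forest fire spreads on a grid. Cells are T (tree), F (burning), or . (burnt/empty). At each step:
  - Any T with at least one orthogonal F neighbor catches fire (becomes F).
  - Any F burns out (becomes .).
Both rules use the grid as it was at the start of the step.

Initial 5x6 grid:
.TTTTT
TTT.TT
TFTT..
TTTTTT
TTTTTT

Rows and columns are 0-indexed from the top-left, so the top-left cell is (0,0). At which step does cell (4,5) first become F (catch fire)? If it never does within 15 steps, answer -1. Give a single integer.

Step 1: cell (4,5)='T' (+4 fires, +1 burnt)
Step 2: cell (4,5)='T' (+7 fires, +4 burnt)
Step 3: cell (4,5)='T' (+4 fires, +7 burnt)
Step 4: cell (4,5)='T' (+3 fires, +4 burnt)
Step 5: cell (4,5)='T' (+3 fires, +3 burnt)
Step 6: cell (4,5)='F' (+3 fires, +3 burnt)
  -> target ignites at step 6
Step 7: cell (4,5)='.' (+1 fires, +3 burnt)
Step 8: cell (4,5)='.' (+0 fires, +1 burnt)
  fire out at step 8

6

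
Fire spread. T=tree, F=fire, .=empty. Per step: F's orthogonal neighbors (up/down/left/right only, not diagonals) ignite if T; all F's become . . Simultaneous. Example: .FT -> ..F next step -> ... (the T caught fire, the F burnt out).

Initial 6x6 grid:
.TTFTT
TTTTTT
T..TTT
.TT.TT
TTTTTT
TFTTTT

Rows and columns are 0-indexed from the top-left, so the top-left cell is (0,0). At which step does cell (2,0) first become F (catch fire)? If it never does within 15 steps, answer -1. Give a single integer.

Step 1: cell (2,0)='T' (+6 fires, +2 burnt)
Step 2: cell (2,0)='T' (+9 fires, +6 burnt)
Step 3: cell (2,0)='T' (+6 fires, +9 burnt)
Step 4: cell (2,0)='T' (+5 fires, +6 burnt)
Step 5: cell (2,0)='F' (+3 fires, +5 burnt)
  -> target ignites at step 5
Step 6: cell (2,0)='.' (+0 fires, +3 burnt)
  fire out at step 6

5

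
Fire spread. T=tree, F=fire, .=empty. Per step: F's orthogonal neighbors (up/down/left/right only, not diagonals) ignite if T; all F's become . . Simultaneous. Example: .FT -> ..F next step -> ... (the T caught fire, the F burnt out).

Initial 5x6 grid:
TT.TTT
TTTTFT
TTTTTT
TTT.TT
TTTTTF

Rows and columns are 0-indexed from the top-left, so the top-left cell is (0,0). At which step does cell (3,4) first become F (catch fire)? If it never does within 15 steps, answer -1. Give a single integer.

Step 1: cell (3,4)='T' (+6 fires, +2 burnt)
Step 2: cell (3,4)='F' (+7 fires, +6 burnt)
  -> target ignites at step 2
Step 3: cell (3,4)='.' (+3 fires, +7 burnt)
Step 4: cell (3,4)='.' (+5 fires, +3 burnt)
Step 5: cell (3,4)='.' (+4 fires, +5 burnt)
Step 6: cell (3,4)='.' (+1 fires, +4 burnt)
Step 7: cell (3,4)='.' (+0 fires, +1 burnt)
  fire out at step 7

2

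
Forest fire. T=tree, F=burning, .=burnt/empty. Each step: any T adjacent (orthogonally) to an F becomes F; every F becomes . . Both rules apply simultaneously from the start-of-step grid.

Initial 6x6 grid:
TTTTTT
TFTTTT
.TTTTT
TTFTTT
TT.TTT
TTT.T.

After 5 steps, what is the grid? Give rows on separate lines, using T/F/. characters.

Step 1: 7 trees catch fire, 2 burn out
  TFTTTT
  F.FTTT
  .FFTTT
  TF.FTT
  TT.TTT
  TTT.T.
Step 2: 8 trees catch fire, 7 burn out
  F.FTTT
  ...FTT
  ...FTT
  F...FT
  TF.FTT
  TTT.T.
Step 3: 7 trees catch fire, 8 burn out
  ...FTT
  ....FT
  ....FT
  .....F
  F...FT
  TFT.T.
Step 4: 7 trees catch fire, 7 burn out
  ....FT
  .....F
  .....F
  ......
  .....F
  F.F.F.
Step 5: 1 trees catch fire, 7 burn out
  .....F
  ......
  ......
  ......
  ......
  ......

.....F
......
......
......
......
......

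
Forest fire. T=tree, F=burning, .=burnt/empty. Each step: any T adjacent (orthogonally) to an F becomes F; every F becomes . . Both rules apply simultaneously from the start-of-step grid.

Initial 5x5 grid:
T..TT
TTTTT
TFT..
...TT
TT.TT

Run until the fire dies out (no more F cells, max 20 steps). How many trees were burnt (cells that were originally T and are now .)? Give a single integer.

Step 1: +3 fires, +1 burnt (F count now 3)
Step 2: +2 fires, +3 burnt (F count now 2)
Step 3: +2 fires, +2 burnt (F count now 2)
Step 4: +2 fires, +2 burnt (F count now 2)
Step 5: +1 fires, +2 burnt (F count now 1)
Step 6: +0 fires, +1 burnt (F count now 0)
Fire out after step 6
Initially T: 16, now '.': 19
Total burnt (originally-T cells now '.'): 10

Answer: 10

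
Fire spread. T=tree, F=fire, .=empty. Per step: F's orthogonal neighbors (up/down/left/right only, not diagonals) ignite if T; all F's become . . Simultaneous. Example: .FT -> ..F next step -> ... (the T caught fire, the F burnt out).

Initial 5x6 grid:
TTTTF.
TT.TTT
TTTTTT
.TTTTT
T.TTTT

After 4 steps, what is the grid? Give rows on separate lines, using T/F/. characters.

Step 1: 2 trees catch fire, 1 burn out
  TTTF..
  TT.TFT
  TTTTTT
  .TTTTT
  T.TTTT
Step 2: 4 trees catch fire, 2 burn out
  TTF...
  TT.F.F
  TTTTFT
  .TTTTT
  T.TTTT
Step 3: 4 trees catch fire, 4 burn out
  TF....
  TT....
  TTTF.F
  .TTTFT
  T.TTTT
Step 4: 6 trees catch fire, 4 burn out
  F.....
  TF....
  TTF...
  .TTF.F
  T.TTFT

F.....
TF....
TTF...
.TTF.F
T.TTFT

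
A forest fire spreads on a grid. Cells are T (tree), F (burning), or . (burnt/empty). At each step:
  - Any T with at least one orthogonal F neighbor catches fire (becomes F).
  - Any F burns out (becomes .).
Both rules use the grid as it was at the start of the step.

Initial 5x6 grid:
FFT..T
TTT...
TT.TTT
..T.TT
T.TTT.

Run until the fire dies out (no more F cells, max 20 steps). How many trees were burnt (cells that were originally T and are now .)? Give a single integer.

Step 1: +3 fires, +2 burnt (F count now 3)
Step 2: +3 fires, +3 burnt (F count now 3)
Step 3: +0 fires, +3 burnt (F count now 0)
Fire out after step 3
Initially T: 17, now '.': 19
Total burnt (originally-T cells now '.'): 6

Answer: 6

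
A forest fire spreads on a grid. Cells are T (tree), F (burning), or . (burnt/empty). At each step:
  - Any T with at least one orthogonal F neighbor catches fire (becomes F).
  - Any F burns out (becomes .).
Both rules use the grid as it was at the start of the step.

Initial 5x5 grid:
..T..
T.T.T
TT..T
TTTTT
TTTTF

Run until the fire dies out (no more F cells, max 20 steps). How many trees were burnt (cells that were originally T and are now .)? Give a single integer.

Step 1: +2 fires, +1 burnt (F count now 2)
Step 2: +3 fires, +2 burnt (F count now 3)
Step 3: +3 fires, +3 burnt (F count now 3)
Step 4: +2 fires, +3 burnt (F count now 2)
Step 5: +2 fires, +2 burnt (F count now 2)
Step 6: +1 fires, +2 burnt (F count now 1)
Step 7: +1 fires, +1 burnt (F count now 1)
Step 8: +0 fires, +1 burnt (F count now 0)
Fire out after step 8
Initially T: 16, now '.': 23
Total burnt (originally-T cells now '.'): 14

Answer: 14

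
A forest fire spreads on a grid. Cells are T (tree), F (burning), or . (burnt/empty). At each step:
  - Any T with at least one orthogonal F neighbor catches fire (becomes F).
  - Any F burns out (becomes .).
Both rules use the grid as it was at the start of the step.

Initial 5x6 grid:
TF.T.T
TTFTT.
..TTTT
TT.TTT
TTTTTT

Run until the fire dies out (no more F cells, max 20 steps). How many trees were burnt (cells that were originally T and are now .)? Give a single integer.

Step 1: +4 fires, +2 burnt (F count now 4)
Step 2: +4 fires, +4 burnt (F count now 4)
Step 3: +2 fires, +4 burnt (F count now 2)
Step 4: +3 fires, +2 burnt (F count now 3)
Step 5: +3 fires, +3 burnt (F count now 3)
Step 6: +2 fires, +3 burnt (F count now 2)
Step 7: +2 fires, +2 burnt (F count now 2)
Step 8: +1 fires, +2 burnt (F count now 1)
Step 9: +0 fires, +1 burnt (F count now 0)
Fire out after step 9
Initially T: 22, now '.': 29
Total burnt (originally-T cells now '.'): 21

Answer: 21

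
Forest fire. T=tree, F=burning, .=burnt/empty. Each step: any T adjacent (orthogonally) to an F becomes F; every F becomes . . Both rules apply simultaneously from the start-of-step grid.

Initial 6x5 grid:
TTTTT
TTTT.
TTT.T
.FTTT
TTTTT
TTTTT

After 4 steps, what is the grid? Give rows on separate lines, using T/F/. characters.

Step 1: 3 trees catch fire, 1 burn out
  TTTTT
  TTTT.
  TFT.T
  ..FTT
  TFTTT
  TTTTT
Step 2: 7 trees catch fire, 3 burn out
  TTTTT
  TFTT.
  F.F.T
  ...FT
  F.FTT
  TFTTT
Step 3: 7 trees catch fire, 7 burn out
  TFTTT
  F.FT.
  ....T
  ....F
  ...FT
  F.FTT
Step 4: 6 trees catch fire, 7 burn out
  F.FTT
  ...F.
  ....F
  .....
  ....F
  ...FT

F.FTT
...F.
....F
.....
....F
...FT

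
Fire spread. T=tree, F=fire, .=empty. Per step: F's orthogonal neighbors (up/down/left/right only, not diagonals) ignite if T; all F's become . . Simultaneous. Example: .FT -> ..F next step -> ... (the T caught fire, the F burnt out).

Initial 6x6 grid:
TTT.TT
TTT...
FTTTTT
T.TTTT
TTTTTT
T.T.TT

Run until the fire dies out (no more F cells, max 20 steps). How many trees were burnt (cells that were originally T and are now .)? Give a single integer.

Step 1: +3 fires, +1 burnt (F count now 3)
Step 2: +4 fires, +3 burnt (F count now 4)
Step 3: +6 fires, +4 burnt (F count now 6)
Step 4: +4 fires, +6 burnt (F count now 4)
Step 5: +4 fires, +4 burnt (F count now 4)
Step 6: +2 fires, +4 burnt (F count now 2)
Step 7: +2 fires, +2 burnt (F count now 2)
Step 8: +1 fires, +2 burnt (F count now 1)
Step 9: +0 fires, +1 burnt (F count now 0)
Fire out after step 9
Initially T: 28, now '.': 34
Total burnt (originally-T cells now '.'): 26

Answer: 26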